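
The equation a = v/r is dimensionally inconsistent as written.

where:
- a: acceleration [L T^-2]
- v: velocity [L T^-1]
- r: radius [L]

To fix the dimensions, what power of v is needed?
The exponent of v should be 2: a = v^2/r

The LHS a has dimensions [L T^-2]; v has dimensions [L T^-1].
As written, the RHS v/r (exponent 1 on v) has dimensions [T^-1], which does not match.
With exponent 2, the RHS v^2/r has dimensions [L T^-2], matching the LHS.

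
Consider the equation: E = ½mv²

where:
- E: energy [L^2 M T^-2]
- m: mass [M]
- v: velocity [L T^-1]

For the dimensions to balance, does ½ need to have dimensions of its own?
No

E has dimensions [L^2 M T^-2] and mv² already has dimensions [L^2 M T^-2], so the equation balances without ½ contributing any dimensions. ½ is a pure (dimensionless) number; changing or removing it would not affect dimensional consistency.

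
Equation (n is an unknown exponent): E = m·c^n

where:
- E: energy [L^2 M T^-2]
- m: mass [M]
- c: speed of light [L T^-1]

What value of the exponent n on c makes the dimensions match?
n = 2

E has dimensions [L^2 M T^-2]; c has dimensions [L T^-1].
The rest of the RHS has dimensions [M], so c^n must supply [L^2 T^-2].
With n = 2: m·c^2 has dimensions [L^2 M T^-2], matching the LHS ✓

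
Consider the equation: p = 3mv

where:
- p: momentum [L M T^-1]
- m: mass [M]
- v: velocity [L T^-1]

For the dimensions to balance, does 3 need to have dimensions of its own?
No

p has dimensions [L M T^-1] and mv already has dimensions [L M T^-1], so the equation balances without 3 contributing any dimensions. 3 is a pure (dimensionless) number; changing or removing it would not affect dimensional consistency.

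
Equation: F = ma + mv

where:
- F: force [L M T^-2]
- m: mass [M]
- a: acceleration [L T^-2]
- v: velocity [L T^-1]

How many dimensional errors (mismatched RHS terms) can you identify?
1

LHS F: [L M T^-2]
- ma: [L M T^-2] ✓
- mv: [L M T^-1] ✗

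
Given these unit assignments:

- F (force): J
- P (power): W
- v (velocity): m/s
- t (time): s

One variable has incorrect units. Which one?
F

The variable F (force) should have units N, not J.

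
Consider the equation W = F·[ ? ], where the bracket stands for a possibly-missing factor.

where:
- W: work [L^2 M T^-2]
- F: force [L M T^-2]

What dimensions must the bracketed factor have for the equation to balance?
[L] — length (e.g. a distance d)

W has dimensions [L^2 M T^-2]; F has dimensions [L M T^-2].
The bracketed factor must supply [L^2 M T^-2] / [L M T^-2] = [L].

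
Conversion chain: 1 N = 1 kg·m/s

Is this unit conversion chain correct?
The chain is incorrect (it contains an error).

Incorrect: Newton is kg·m/s², not kg·m/s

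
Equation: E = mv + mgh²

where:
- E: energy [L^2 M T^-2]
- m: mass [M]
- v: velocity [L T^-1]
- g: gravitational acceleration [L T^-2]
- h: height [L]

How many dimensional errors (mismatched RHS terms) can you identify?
2

LHS E: [L^2 M T^-2]
- mv: [L M T^-1] ✗
- mgh²: [L^3 M T^-2] ✗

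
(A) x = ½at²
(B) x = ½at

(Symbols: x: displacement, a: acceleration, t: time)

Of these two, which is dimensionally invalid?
(B)

(A) x = ½at²: LHS [L], RHS [L] ✓
(B) x = ½at: LHS [L], RHS [L T^-1] ✗

Expression (B) x = ½at is dimensionally incorrect.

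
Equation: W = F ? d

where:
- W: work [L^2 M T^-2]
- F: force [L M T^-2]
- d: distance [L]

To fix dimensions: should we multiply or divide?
multiplication (×): W = F × d

W [L^2 M T^-2]; F [L M T^-2]; d [L].
F × d → [L^2 M T^-2] ✓
F ÷ d → [M T^-2] ✗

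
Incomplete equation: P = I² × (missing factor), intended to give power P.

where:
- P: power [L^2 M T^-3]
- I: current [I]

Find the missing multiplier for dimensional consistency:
R (resistance), dimensions [I^-2 L^2 M T^-3]

P has dimensions [L^2 M T^-3] and I² has dimensions [I^2].
The missing factor must have dimensions [L^2 M T^-3] / [I^2] = [I^-2 L^2 M T^-3], i.e. resistance (R).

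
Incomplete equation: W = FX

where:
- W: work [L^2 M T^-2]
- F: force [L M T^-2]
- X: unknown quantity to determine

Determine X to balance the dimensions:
X = d (distance), dimensions [L]

W has dimensions [L^2 M T^-2]; the rest of the RHS (F) has dimensions [L M T^-2].
So X must have dimensions [L] — X = d (distance).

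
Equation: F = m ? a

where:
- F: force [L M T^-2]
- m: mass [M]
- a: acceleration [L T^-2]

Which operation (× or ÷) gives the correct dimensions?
multiplication (×): F = m × a

F [L M T^-2]; m [M]; a [L T^-2].
m × a → [L M T^-2] ✓
m ÷ a → [L^-1 M T^2] ✗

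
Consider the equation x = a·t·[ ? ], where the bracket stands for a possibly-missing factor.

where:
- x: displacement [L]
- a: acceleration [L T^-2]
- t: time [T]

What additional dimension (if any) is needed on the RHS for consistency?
[T] — time (e.g. t)

x has dimensions [L]; a·t has dimensions [L T^-1].
The bracketed factor must supply [L] / [L T^-1] = [T].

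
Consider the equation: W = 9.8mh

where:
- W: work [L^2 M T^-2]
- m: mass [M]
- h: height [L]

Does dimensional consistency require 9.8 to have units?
Yes

W has dimensions [L^2 M T^-2], while mh alone has dimensions [L M]. For the equation to balance, the factor 9.8 must carry dimensions [L T^-2] — it is a dimensional constant (a numerical value of a physical quantity with its units suppressed), not a pure number.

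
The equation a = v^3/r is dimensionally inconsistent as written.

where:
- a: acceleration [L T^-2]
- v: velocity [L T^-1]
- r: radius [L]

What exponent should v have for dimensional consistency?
The exponent of v should be 2: a = v^2/r

The LHS a has dimensions [L T^-2]; v has dimensions [L T^-1].
As written, the RHS v^3/r (exponent 3 on v) has dimensions [L^2 T^-3], which does not match.
With exponent 2, the RHS v^2/r has dimensions [L T^-2], matching the LHS.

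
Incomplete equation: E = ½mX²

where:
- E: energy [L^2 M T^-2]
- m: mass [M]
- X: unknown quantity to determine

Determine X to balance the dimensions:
X = v (velocity), dimensions [L T^-1]

E has dimensions [L^2 M T^-2]; the rest of the RHS (½m) has dimensions [M].
So X² must have dimensions [L^2 T^-2], i.e. X has dimensions [L T^-1] — X = v (velocity).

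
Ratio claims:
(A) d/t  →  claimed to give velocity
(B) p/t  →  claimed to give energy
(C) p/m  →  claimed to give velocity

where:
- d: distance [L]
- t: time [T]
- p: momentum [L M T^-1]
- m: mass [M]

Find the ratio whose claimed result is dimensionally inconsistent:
(B) p/t does not give energy

(A) d/t: [L T^-1] = velocity [L T^-1] ✓
(B) p/t: [L M T^-2] ≠ energy [L^2 M T^-2] ✗
(C) p/m: [L T^-1] = velocity [L T^-1] ✓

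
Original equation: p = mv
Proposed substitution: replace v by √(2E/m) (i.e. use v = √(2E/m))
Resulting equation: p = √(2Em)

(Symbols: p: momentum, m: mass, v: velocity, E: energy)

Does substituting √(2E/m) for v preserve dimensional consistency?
Yes

[v] = [L T^-1] and [√(2E/m)] = [L T^-1]. These match, so the substitution replaces a quantity by one of the same dimensions and the result p = √(2Em) has LHS [L M T^-1] vs RHS [L M T^-1] — still consistent.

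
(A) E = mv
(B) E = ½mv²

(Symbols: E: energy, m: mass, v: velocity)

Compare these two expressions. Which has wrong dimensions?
(A)

(A) E = mv: LHS [L^2 M T^-2], RHS [L M T^-1] ✗
(B) E = ½mv²: LHS [L^2 M T^-2], RHS [L^2 M T^-2] ✓

Expression (A) E = mv is dimensionally incorrect.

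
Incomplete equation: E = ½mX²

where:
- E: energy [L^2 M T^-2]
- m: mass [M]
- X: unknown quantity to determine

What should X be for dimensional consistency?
X = v (velocity), dimensions [L T^-1]

E has dimensions [L^2 M T^-2]; the rest of the RHS (½m) has dimensions [M].
So X² must have dimensions [L^2 T^-2], i.e. X has dimensions [L T^-1] — X = v (velocity).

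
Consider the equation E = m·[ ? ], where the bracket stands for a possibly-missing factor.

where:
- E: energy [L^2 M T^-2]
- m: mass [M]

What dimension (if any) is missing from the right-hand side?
[L^2 T^-2] — velocity squared (e.g. v²)

E has dimensions [L^2 M T^-2]; m has dimensions [M].
The bracketed factor must supply [L^2 M T^-2] / [M] = [L^2 T^-2].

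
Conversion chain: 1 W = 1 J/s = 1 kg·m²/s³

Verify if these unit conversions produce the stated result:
The chain is correct (no errors).

Correct: Watt is Joule per second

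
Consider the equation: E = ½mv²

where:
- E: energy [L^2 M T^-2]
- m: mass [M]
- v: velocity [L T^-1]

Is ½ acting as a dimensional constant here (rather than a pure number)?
No

E has dimensions [L^2 M T^-2] and mv² already has dimensions [L^2 M T^-2], so the equation balances without ½ contributing any dimensions. ½ is a pure (dimensionless) number; changing or removing it would not affect dimensional consistency.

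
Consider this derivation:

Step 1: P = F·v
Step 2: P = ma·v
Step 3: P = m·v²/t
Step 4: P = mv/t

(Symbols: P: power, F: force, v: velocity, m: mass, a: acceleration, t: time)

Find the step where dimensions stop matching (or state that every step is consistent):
Step 4

Step 1: P = F·v → LHS [L^2 M T^-3], RHS [L^2 M T^-3] ✓
Step 2: P = ma·v → LHS [L^2 M T^-3], RHS [L^2 M T^-3] ✓
Step 3: P = m·v²/t → LHS [L^2 M T^-3], RHS [L^2 M T^-3] ✓
Step 4: P = mv/t → LHS [L^2 M T^-3], RHS [L M T^-2] ✗

The first dimensional inconsistency appears in step 4: P = mv/t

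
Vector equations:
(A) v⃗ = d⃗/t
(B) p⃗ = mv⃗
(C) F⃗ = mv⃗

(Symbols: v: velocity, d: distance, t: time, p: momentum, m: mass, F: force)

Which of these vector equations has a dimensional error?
(C) F⃗ = mv⃗

(A) v⃗ = d⃗/t: LHS [L T^-1], RHS [L T^-1] ✓ — displacement (vector) divided by time (scalar)
(B) p⃗ = mv⃗: LHS [L M T^-1], RHS [L M T^-1] ✓ — mass (scalar) times velocity (vector)
(C) F⃗ = mv⃗: LHS [L M T^-2], RHS [L M T^-1] ✗ — mass times velocity is momentum, not force; should be ma⃗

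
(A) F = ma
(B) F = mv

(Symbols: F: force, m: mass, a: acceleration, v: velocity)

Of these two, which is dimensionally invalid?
(B)

(A) F = ma: LHS [L M T^-2], RHS [L M T^-2] ✓
(B) F = mv: LHS [L M T^-2], RHS [L M T^-1] ✗

Expression (B) F = mv is dimensionally incorrect.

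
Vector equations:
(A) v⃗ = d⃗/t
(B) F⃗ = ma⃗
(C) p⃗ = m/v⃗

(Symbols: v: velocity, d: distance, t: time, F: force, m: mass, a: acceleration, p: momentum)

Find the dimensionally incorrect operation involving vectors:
(C) p⃗ = m/v⃗

(A) v⃗ = d⃗/t: LHS [L T^-1], RHS [L T^-1] ✓ — displacement (vector) divided by time (scalar)
(B) F⃗ = ma⃗: LHS [L M T^-2], RHS [L M T^-2] ✓ — Force and acceleration are vectors, mass is a scalar
(C) p⃗ = m/v⃗: LHS [L M T^-1], RHS [L^-1 M T] ✗ — momentum is mass times velocity; should be mv⃗ (and division by a vector is undefined)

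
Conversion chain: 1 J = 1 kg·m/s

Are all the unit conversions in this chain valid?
The chain is incorrect (it contains an error).

Incorrect: Joule is kg·m²/s², not kg·m/s (that is momentum)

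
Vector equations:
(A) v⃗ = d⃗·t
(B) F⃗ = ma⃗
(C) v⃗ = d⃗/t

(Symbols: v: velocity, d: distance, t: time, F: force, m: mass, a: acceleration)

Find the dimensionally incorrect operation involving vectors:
(A) v⃗ = d⃗·t

(A) v⃗ = d⃗·t: LHS [L T^-1], RHS [L T] ✗ — velocity is displacement per time; should be d⃗/t
(B) F⃗ = ma⃗: LHS [L M T^-2], RHS [L M T^-2] ✓ — Force and acceleration are vectors, mass is a scalar
(C) v⃗ = d⃗/t: LHS [L T^-1], RHS [L T^-1] ✓ — displacement (vector) divided by time (scalar)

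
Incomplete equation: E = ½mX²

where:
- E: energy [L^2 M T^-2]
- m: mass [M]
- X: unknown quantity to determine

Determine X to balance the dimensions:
X = v (velocity), dimensions [L T^-1]

E has dimensions [L^2 M T^-2]; the rest of the RHS (½m) has dimensions [M].
So X² must have dimensions [L^2 T^-2], i.e. X has dimensions [L T^-1] — X = v (velocity).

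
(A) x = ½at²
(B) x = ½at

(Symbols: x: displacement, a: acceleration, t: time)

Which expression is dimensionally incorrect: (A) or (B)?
(B)

(A) x = ½at²: LHS [L], RHS [L] ✓
(B) x = ½at: LHS [L], RHS [L T^-1] ✗

Expression (B) x = ½at is dimensionally incorrect.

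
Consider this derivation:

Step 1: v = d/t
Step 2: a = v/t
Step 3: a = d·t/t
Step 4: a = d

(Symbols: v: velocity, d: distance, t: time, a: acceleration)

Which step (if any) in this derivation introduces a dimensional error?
Step 3

Step 1: v = d/t → LHS [L T^-1], RHS [L T^-1] ✓
Step 2: a = v/t → LHS [L T^-2], RHS [L T^-2] ✓
Step 3: a = d·t/t → LHS [L T^-2], RHS [L] ✗

The first dimensional inconsistency appears in step 3: a = d·t/t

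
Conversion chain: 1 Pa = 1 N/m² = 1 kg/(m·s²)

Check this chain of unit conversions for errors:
The chain is correct (no errors).

Correct: Pascal is Newton per square meter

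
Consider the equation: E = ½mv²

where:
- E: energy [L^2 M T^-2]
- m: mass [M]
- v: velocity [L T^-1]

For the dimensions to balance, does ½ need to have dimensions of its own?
No

E has dimensions [L^2 M T^-2] and mv² already has dimensions [L^2 M T^-2], so the equation balances without ½ contributing any dimensions. ½ is a pure (dimensionless) number; changing or removing it would not affect dimensional consistency.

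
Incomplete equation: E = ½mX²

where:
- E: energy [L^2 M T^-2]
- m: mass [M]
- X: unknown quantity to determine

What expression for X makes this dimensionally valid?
X = v (velocity), dimensions [L T^-1]

E has dimensions [L^2 M T^-2]; the rest of the RHS (½m) has dimensions [M].
So X² must have dimensions [L^2 T^-2], i.e. X has dimensions [L T^-1] — X = v (velocity).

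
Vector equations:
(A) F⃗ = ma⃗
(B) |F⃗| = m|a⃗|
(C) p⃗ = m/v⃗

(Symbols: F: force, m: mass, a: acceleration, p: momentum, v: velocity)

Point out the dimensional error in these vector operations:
(C) p⃗ = m/v⃗

(A) F⃗ = ma⃗: LHS [L M T^-2], RHS [L M T^-2] ✓ — Force and acceleration are vectors, mass is a scalar
(B) |F⃗| = m|a⃗|: LHS [L M T^-2], RHS [L M T^-2] ✓ — magnitudes of vectors are scalars
(C) p⃗ = m/v⃗: LHS [L M T^-1], RHS [L^-1 M T] ✗ — momentum is mass times velocity; should be mv⃗ (and division by a vector is undefined)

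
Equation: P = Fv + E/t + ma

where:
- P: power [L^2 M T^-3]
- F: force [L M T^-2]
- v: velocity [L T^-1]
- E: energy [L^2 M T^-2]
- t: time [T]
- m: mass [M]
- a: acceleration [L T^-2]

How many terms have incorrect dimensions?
1

LHS P: [L^2 M T^-3]
- Fv: [L^2 M T^-3] ✓
- E/t: [L^2 M T^-3] ✓
- ma: [L M T^-2] ✗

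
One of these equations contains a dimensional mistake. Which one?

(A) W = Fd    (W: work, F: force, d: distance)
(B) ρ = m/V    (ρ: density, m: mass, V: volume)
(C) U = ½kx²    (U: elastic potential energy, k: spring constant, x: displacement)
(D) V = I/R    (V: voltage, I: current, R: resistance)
(D) V = I/R

The equation (D) V = I/R is dimensionally incorrect.

LHS (V): [I^-1 L^2 M T^-3]
RHS (I/R): [I^3 L^-2 M^-1 T^3] ✗

The dimensions do not match. The other three equations balance.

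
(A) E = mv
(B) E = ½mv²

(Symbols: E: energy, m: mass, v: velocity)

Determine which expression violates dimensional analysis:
(A)

(A) E = mv: LHS [L^2 M T^-2], RHS [L M T^-1] ✗
(B) E = ½mv²: LHS [L^2 M T^-2], RHS [L^2 M T^-2] ✓

Expression (A) E = mv is dimensionally incorrect.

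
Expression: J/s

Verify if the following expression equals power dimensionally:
Yes

The expression J/s has dimensions [L^2 M T^-3], which is exactly power [L^2 M T^-3].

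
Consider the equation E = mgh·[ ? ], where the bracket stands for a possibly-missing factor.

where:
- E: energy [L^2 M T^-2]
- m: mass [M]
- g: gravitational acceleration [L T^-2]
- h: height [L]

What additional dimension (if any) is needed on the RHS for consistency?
Nothing is missing — the bracketed factor must be dimensionless.

E has dimensions [L^2 M T^-2] and mgh already has dimensions [L^2 M T^-2], so E = mgh is dimensionally complete.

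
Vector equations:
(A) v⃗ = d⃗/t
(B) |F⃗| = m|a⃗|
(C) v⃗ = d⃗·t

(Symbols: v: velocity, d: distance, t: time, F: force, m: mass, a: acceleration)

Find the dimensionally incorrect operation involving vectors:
(C) v⃗ = d⃗·t

(A) v⃗ = d⃗/t: LHS [L T^-1], RHS [L T^-1] ✓ — displacement (vector) divided by time (scalar)
(B) |F⃗| = m|a⃗|: LHS [L M T^-2], RHS [L M T^-2] ✓ — magnitudes of vectors are scalars
(C) v⃗ = d⃗·t: LHS [L T^-1], RHS [L T] ✗ — velocity is displacement per time; should be d⃗/t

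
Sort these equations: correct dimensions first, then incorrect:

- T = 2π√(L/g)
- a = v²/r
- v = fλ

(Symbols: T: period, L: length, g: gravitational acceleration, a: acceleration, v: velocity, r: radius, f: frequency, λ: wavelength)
Dimensionally correct: T = 2π√(L/g), a = v²/r, v = fλ
Dimensionally incorrect: none
Ordered (correct first, then incorrect): T = 2π√(L/g), a = v²/r, v = fλ

- T = 2π√(L/g): LHS [T], RHS [T] → correct ✓
- a = v²/r: LHS [L T^-2], RHS [L T^-2] → correct ✓
- v = fλ: LHS [L T^-1], RHS [L T^-1] → correct ✓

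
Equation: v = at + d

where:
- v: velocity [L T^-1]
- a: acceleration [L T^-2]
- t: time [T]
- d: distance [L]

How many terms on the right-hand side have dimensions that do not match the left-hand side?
1

LHS v: [L T^-1]
- at: [L T^-1] ✓
- d: [L] ✗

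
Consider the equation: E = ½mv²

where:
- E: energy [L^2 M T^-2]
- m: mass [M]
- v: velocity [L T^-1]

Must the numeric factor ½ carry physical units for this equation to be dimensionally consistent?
No

E has dimensions [L^2 M T^-2] and mv² already has dimensions [L^2 M T^-2], so the equation balances without ½ contributing any dimensions. ½ is a pure (dimensionless) number; changing or removing it would not affect dimensional consistency.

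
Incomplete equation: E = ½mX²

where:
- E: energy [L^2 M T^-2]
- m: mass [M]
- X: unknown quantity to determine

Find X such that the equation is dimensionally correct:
X = v (velocity), dimensions [L T^-1]

E has dimensions [L^2 M T^-2]; the rest of the RHS (½m) has dimensions [M].
So X² must have dimensions [L^2 T^-2], i.e. X has dimensions [L T^-1] — X = v (velocity).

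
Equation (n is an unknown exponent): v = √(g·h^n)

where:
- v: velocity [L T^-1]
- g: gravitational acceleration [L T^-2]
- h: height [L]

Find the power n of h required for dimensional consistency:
n = 1

v has dimensions [L T^-1]; h has dimensions [L].
With n = 1: √(g·h^1) has dimensions [L T^-1], matching the LHS ✓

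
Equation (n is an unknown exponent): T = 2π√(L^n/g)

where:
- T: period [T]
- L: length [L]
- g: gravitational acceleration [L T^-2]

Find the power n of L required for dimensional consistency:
n = 1

T has dimensions [T]; L has dimensions [L].
With n = 1: 2π√(L^1/g) has dimensions [T], matching the LHS ✓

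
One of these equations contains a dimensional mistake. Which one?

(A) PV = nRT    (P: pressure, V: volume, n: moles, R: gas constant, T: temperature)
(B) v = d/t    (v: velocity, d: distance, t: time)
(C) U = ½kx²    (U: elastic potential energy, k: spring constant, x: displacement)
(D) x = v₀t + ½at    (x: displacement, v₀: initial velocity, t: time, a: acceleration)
(D) x = v₀t + ½at

The equation (D) x = v₀t + ½at is dimensionally incorrect.

LHS (x): [L]
RHS terms:
  - v₀t: [L] ✓
  - ½at: [L T^-1] ✗ (does not match LHS)

The dimensions do not match. The other three equations balance.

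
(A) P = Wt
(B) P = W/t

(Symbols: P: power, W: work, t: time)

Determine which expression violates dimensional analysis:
(A)

(A) P = Wt: LHS [L^2 M T^-3], RHS [L^2 M T^-1] ✗
(B) P = W/t: LHS [L^2 M T^-3], RHS [L^2 M T^-3] ✓

Expression (A) P = Wt is dimensionally incorrect.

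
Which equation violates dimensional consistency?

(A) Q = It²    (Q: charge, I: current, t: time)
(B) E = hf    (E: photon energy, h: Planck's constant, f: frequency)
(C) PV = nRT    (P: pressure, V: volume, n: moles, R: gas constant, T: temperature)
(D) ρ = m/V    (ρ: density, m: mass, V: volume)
(A) Q = It²

The equation (A) Q = It² is dimensionally incorrect.

LHS (Q): [I T]
RHS (It²): [I T^2] ✗

The dimensions do not match. The other three equations balance.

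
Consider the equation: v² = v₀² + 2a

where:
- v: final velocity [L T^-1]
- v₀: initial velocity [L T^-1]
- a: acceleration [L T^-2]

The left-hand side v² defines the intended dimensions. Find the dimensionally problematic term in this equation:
The term 2a

Checking each RHS term against the LHS:
- v₀²: [L^2 T^-2] — matches v² [L^2 T^-2] ✓
- 2a: [L T^-2] — does NOT match v² [L^2 T^-2] ✗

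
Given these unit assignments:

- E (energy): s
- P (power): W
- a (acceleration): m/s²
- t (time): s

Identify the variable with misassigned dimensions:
E

The variable E (energy) should have units J, not s.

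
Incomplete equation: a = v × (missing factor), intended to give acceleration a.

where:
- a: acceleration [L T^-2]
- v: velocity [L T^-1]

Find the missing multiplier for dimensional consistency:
1/t (inverse time), dimensions [T^-1]

a has dimensions [L T^-2] and v has dimensions [L T^-1].
The missing factor must have dimensions [L T^-2] / [L T^-1] = [T^-1], i.e. inverse time (1/t).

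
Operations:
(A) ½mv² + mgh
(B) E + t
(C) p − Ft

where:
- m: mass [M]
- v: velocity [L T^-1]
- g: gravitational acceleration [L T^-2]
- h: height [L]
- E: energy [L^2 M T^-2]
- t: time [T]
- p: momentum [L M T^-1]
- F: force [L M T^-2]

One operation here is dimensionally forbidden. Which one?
(B) E + t

(A) ½mv² + mgh: ½mv² [L^2 M T^-2] and mgh [L^2 M T^-2] — same dimensions ✓
(B) E + t: E [L^2 M T^-2] and t [T] — different dimensions cannot be added/subtracted ✗
(C) p − Ft: p [L M T^-1] and Ft [L M T^-1] — same dimensions ✓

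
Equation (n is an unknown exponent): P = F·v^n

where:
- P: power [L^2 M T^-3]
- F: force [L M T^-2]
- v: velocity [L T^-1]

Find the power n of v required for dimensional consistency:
n = 1

P has dimensions [L^2 M T^-3]; v has dimensions [L T^-1].
The rest of the RHS has dimensions [L M T^-2], so v^n must supply [L T^-1].
With n = 1: F·v^1 has dimensions [L^2 M T^-3], matching the LHS ✓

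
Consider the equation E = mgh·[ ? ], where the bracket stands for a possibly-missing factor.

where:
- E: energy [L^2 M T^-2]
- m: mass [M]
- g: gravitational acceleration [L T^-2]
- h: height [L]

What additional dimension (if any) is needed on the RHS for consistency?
Nothing is missing — the bracketed factor must be dimensionless.

E has dimensions [L^2 M T^-2] and mgh already has dimensions [L^2 M T^-2], so E = mgh is dimensionally complete.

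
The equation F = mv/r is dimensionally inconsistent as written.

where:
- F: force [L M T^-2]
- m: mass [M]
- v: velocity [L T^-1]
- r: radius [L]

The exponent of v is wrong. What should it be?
The exponent of v should be 2: F = mv^2/r

The LHS F has dimensions [L M T^-2]; v has dimensions [L T^-1].
As written, the RHS mv/r (exponent 1 on v) has dimensions [M T^-1], which does not match.
With exponent 2, the RHS mv^2/r has dimensions [L M T^-2], matching the LHS.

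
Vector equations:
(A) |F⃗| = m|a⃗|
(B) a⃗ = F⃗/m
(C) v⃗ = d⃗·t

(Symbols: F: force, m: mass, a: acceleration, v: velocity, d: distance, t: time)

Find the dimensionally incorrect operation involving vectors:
(C) v⃗ = d⃗·t

(A) |F⃗| = m|a⃗|: LHS [L M T^-2], RHS [L M T^-2] ✓ — magnitudes of vectors are scalars
(B) a⃗ = F⃗/m: LHS [L T^-2], RHS [L T^-2] ✓ — force (vector) divided by mass (scalar)
(C) v⃗ = d⃗·t: LHS [L T^-1], RHS [L T] ✗ — velocity is displacement per time; should be d⃗/t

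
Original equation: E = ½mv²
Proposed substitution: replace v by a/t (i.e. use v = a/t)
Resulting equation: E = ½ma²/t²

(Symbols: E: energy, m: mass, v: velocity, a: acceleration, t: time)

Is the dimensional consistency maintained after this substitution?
No

[v] = [L T^-1] and [a/t] = [L T^-3]. These differ, so the substitution replaces a quantity by one of different dimensions and the result E = ½ma²/t² has LHS [L^2 M T^-2] vs RHS [L^2 M T^-6] — inconsistent.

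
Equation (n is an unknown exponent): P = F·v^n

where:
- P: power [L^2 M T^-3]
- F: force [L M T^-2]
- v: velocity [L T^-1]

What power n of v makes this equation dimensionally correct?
n = 1

P has dimensions [L^2 M T^-3]; v has dimensions [L T^-1].
The rest of the RHS has dimensions [L M T^-2], so v^n must supply [L T^-1].
With n = 1: F·v^1 has dimensions [L^2 M T^-3], matching the LHS ✓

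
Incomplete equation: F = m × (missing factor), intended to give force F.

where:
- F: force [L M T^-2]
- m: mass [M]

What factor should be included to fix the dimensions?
a (acceleration), dimensions [L T^-2]

F has dimensions [L M T^-2] and m has dimensions [M].
The missing factor must have dimensions [L M T^-2] / [M] = [L T^-2], i.e. acceleration (a).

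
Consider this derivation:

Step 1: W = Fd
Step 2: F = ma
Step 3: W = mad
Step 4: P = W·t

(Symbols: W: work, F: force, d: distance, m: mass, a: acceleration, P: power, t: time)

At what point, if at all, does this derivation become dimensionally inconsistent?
Step 4

Step 1: W = Fd → LHS [L^2 M T^-2], RHS [L^2 M T^-2] ✓
Step 2: F = ma → LHS [L M T^-2], RHS [L M T^-2] ✓
Step 3: W = mad → LHS [L^2 M T^-2], RHS [L^2 M T^-2] ✓
Step 4: P = W·t → LHS [L^2 M T^-3], RHS [L^2 M T^-1] ✗

The first dimensional inconsistency appears in step 4: P = W·t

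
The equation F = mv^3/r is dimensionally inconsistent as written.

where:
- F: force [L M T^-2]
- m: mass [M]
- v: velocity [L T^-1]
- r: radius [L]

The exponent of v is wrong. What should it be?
The exponent of v should be 2: F = mv^2/r

The LHS F has dimensions [L M T^-2]; v has dimensions [L T^-1].
As written, the RHS mv^3/r (exponent 3 on v) has dimensions [L^2 M T^-3], which does not match.
With exponent 2, the RHS mv^2/r has dimensions [L M T^-2], matching the LHS.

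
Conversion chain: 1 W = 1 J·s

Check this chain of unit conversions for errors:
The chain is incorrect (it contains an error).

Incorrect: Watt is J/s, not J·s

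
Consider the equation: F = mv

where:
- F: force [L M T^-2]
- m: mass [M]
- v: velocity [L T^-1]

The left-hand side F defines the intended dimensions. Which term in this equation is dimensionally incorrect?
The right-hand side term mv

F has dimensions [L M T^-2], but mv has dimensions [L M T^-1], so the term mv is dimensionally wrong for F.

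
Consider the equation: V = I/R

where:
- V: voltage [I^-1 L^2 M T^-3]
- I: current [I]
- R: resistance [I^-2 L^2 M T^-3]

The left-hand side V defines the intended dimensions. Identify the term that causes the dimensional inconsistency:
The right-hand side term I/R

V has dimensions [I^-1 L^2 M T^-3], but I/R has dimensions [I^3 L^-2 M^-1 T^3], so the term I/R is dimensionally wrong for V.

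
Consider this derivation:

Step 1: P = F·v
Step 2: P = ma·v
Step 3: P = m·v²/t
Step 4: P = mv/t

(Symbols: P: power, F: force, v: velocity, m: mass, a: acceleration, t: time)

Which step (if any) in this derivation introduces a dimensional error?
Step 4

Step 1: P = F·v → LHS [L^2 M T^-3], RHS [L^2 M T^-3] ✓
Step 2: P = ma·v → LHS [L^2 M T^-3], RHS [L^2 M T^-3] ✓
Step 3: P = m·v²/t → LHS [L^2 M T^-3], RHS [L^2 M T^-3] ✓
Step 4: P = mv/t → LHS [L^2 M T^-3], RHS [L M T^-2] ✗

The first dimensional inconsistency appears in step 4: P = mv/t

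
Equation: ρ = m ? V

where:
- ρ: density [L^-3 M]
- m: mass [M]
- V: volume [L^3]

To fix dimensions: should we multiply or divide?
division (÷): ρ = m ÷ V

ρ [L^-3 M]; m [M]; V [L^3].
m × V → [L^3 M] ✗
m ÷ V → [L^-3 M] ✓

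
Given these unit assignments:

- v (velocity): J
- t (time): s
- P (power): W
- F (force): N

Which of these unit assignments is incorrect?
v

The variable v (velocity) should have units m/s, not J.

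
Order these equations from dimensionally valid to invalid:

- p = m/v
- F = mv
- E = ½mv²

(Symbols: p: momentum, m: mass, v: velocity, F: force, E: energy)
Dimensionally correct: E = ½mv²
Dimensionally incorrect: p = m/v, F = mv
Ordered (correct first, then incorrect): E = ½mv², p = m/v, F = mv

- p = m/v: LHS [L M T^-1], RHS [L^-1 M T] → incorrect ✗
- F = mv: LHS [L M T^-2], RHS [L M T^-1] → incorrect ✗
- E = ½mv²: LHS [L^2 M T^-2], RHS [L^2 M T^-2] → correct ✓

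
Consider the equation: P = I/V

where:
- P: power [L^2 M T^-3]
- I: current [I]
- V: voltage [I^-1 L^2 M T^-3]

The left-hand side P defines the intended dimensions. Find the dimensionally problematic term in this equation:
The right-hand side term I/V

P has dimensions [L^2 M T^-3], but I/V has dimensions [I^2 L^-2 M^-1 T^3], so the term I/V is dimensionally wrong for P.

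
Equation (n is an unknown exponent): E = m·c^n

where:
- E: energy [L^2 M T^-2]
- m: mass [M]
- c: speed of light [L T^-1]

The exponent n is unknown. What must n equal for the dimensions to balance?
n = 2

E has dimensions [L^2 M T^-2]; c has dimensions [L T^-1].
The rest of the RHS has dimensions [M], so c^n must supply [L^2 T^-2].
With n = 2: m·c^2 has dimensions [L^2 M T^-2], matching the LHS ✓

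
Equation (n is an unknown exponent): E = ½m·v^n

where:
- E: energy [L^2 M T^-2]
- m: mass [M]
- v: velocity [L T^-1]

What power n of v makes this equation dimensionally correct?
n = 2

E has dimensions [L^2 M T^-2]; v has dimensions [L T^-1].
The rest of the RHS has dimensions [M], so v^n must supply [L^2 T^-2].
With n = 2: ½m·v^2 has dimensions [L^2 M T^-2], matching the LHS ✓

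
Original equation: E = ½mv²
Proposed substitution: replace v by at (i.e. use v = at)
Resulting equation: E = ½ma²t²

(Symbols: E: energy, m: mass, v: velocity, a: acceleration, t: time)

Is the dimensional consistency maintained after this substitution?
Yes

[v] = [L T^-1] and [at] = [L T^-1]. These match, so the substitution replaces a quantity by one of the same dimensions and the result E = ½ma²t² has LHS [L^2 M T^-2] vs RHS [L^2 M T^-2] — still consistent.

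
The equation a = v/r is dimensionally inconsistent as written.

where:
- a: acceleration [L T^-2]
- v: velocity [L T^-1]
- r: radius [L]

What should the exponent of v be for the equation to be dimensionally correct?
The exponent of v should be 2: a = v^2/r

The LHS a has dimensions [L T^-2]; v has dimensions [L T^-1].
As written, the RHS v/r (exponent 1 on v) has dimensions [T^-1], which does not match.
With exponent 2, the RHS v^2/r has dimensions [L T^-2], matching the LHS.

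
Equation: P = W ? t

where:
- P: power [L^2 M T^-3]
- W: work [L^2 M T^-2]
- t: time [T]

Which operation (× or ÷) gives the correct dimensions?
division (÷): P = W ÷ t

P [L^2 M T^-3]; W [L^2 M T^-2]; t [T].
W × t → [L^2 M T^-1] ✗
W ÷ t → [L^2 M T^-3] ✓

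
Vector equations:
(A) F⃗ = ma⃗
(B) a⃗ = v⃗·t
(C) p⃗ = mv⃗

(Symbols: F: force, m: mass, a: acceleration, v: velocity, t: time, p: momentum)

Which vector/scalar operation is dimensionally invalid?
(B) a⃗ = v⃗·t

(A) F⃗ = ma⃗: LHS [L M T^-2], RHS [L M T^-2] ✓ — Force and acceleration are vectors, mass is a scalar
(B) a⃗ = v⃗·t: LHS [L T^-2], RHS [L] ✗ — acceleration is velocity per time; should be v⃗/t
(C) p⃗ = mv⃗: LHS [L M T^-1], RHS [L M T^-1] ✓ — mass (scalar) times velocity (vector)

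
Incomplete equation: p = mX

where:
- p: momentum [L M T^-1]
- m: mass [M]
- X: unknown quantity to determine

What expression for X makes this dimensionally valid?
X = v (velocity), dimensions [L T^-1]

p has dimensions [L M T^-1]; the rest of the RHS (m) has dimensions [M].
So X must have dimensions [L T^-1] — X = v (velocity).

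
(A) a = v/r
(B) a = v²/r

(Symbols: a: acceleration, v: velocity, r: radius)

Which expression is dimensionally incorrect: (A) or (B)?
(A)

(A) a = v/r: LHS [L T^-2], RHS [T^-1] ✗
(B) a = v²/r: LHS [L T^-2], RHS [L T^-2] ✓

Expression (A) a = v/r is dimensionally incorrect.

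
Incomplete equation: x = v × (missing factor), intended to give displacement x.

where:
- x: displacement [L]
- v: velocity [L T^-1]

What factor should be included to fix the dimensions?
t (time), dimensions [T]

x has dimensions [L] and v has dimensions [L T^-1].
The missing factor must have dimensions [L] / [L T^-1] = [T], i.e. time (t).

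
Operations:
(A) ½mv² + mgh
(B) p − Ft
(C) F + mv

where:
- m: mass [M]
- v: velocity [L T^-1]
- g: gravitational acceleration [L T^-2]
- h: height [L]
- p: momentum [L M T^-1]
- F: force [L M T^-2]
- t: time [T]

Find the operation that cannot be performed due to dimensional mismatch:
(C) F + mv

(A) ½mv² + mgh: ½mv² [L^2 M T^-2] and mgh [L^2 M T^-2] — same dimensions ✓
(B) p − Ft: p [L M T^-1] and Ft [L M T^-1] — same dimensions ✓
(C) F + mv: F [L M T^-2] and mv [L M T^-1] — different dimensions cannot be added/subtracted ✗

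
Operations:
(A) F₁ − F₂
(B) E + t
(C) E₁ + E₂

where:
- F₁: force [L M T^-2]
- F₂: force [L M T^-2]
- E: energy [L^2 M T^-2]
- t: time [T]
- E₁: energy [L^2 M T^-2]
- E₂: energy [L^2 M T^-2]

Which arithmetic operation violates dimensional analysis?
(B) E + t

(A) F₁ − F₂: F₁ [L M T^-2] and F₂ [L M T^-2] — same dimensions ✓
(B) E + t: E [L^2 M T^-2] and t [T] — different dimensions cannot be added/subtracted ✗
(C) E₁ + E₂: E₁ [L^2 M T^-2] and E₂ [L^2 M T^-2] — same dimensions ✓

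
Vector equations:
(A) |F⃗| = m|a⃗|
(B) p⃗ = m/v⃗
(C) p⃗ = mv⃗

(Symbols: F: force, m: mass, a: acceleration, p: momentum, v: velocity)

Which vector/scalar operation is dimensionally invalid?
(B) p⃗ = m/v⃗

(A) |F⃗| = m|a⃗|: LHS [L M T^-2], RHS [L M T^-2] ✓ — magnitudes of vectors are scalars
(B) p⃗ = m/v⃗: LHS [L M T^-1], RHS [L^-1 M T] ✗ — momentum is mass times velocity; should be mv⃗ (and division by a vector is undefined)
(C) p⃗ = mv⃗: LHS [L M T^-1], RHS [L M T^-1] ✓ — mass (scalar) times velocity (vector)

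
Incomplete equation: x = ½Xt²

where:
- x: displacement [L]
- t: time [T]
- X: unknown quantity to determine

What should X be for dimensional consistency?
X = a (acceleration), dimensions [L T^-2]

x has dimensions [L]; the rest of the RHS (½ t²) has dimensions [T^2].
So X must have dimensions [L T^-2] — X = a (acceleration).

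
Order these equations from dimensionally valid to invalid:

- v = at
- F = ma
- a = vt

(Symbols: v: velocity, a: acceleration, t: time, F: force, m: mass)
Dimensionally correct: v = at, F = ma
Dimensionally incorrect: a = vt
Ordered (correct first, then incorrect): v = at, F = ma, a = vt

- v = at: LHS [L T^-1], RHS [L T^-1] → correct ✓
- F = ma: LHS [L M T^-2], RHS [L M T^-2] → correct ✓
- a = vt: LHS [L T^-2], RHS [L] → incorrect ✗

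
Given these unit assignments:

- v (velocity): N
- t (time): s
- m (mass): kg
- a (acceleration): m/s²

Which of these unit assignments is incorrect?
v

The variable v (velocity) should have units m/s, not N.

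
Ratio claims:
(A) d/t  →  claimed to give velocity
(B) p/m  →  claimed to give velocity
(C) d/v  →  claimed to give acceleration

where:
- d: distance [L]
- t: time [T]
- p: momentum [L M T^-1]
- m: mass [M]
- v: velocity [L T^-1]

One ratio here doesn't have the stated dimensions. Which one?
(C) d/v does not give acceleration

(A) d/t: [L T^-1] = velocity [L T^-1] ✓
(B) p/m: [L T^-1] = velocity [L T^-1] ✓
(C) d/v: [T] ≠ acceleration [L T^-2] ✗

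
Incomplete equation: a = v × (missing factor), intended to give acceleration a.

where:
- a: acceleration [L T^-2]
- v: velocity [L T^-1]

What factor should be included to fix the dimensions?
1/t (inverse time), dimensions [T^-1]

a has dimensions [L T^-2] and v has dimensions [L T^-1].
The missing factor must have dimensions [L T^-2] / [L T^-1] = [T^-1], i.e. inverse time (1/t).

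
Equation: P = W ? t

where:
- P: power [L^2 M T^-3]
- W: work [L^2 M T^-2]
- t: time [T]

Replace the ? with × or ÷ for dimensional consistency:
division (÷): P = W ÷ t

P [L^2 M T^-3]; W [L^2 M T^-2]; t [T].
W × t → [L^2 M T^-1] ✗
W ÷ t → [L^2 M T^-3] ✓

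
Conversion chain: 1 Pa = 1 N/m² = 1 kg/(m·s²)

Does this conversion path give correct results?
The chain is correct (no errors).

Correct: Pascal is Newton per square meter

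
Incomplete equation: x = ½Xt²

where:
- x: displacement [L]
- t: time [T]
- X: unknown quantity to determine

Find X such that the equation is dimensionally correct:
X = a (acceleration), dimensions [L T^-2]

x has dimensions [L]; the rest of the RHS (½ t²) has dimensions [T^2].
So X must have dimensions [L T^-2] — X = a (acceleration).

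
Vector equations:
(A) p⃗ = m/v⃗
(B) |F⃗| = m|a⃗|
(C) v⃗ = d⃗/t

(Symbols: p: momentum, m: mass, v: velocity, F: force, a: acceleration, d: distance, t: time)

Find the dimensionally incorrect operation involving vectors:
(A) p⃗ = m/v⃗

(A) p⃗ = m/v⃗: LHS [L M T^-1], RHS [L^-1 M T] ✗ — momentum is mass times velocity; should be mv⃗ (and division by a vector is undefined)
(B) |F⃗| = m|a⃗|: LHS [L M T^-2], RHS [L M T^-2] ✓ — magnitudes of vectors are scalars
(C) v⃗ = d⃗/t: LHS [L T^-1], RHS [L T^-1] ✓ — displacement (vector) divided by time (scalar)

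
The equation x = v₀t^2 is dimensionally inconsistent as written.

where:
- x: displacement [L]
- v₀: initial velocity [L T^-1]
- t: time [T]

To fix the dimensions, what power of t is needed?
The exponent of t should be 1: x = v₀t

The LHS x has dimensions [L]; t has dimensions [T].
As written, the RHS v₀t^2 (exponent 2 on t) has dimensions [L T], which does not match.
With exponent 1, the RHS v₀t has dimensions [L], matching the LHS.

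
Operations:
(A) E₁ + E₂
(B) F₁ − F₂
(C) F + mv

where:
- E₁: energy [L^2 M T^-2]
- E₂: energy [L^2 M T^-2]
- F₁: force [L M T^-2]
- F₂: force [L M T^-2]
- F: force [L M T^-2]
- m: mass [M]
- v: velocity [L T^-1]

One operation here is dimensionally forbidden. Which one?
(C) F + mv

(A) E₁ + E₂: E₁ [L^2 M T^-2] and E₂ [L^2 M T^-2] — same dimensions ✓
(B) F₁ − F₂: F₁ [L M T^-2] and F₂ [L M T^-2] — same dimensions ✓
(C) F + mv: F [L M T^-2] and mv [L M T^-1] — different dimensions cannot be added/subtracted ✗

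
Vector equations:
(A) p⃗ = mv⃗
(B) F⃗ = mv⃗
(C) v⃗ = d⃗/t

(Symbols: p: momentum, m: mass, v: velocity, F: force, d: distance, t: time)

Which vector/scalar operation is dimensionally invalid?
(B) F⃗ = mv⃗

(A) p⃗ = mv⃗: LHS [L M T^-1], RHS [L M T^-1] ✓ — mass (scalar) times velocity (vector)
(B) F⃗ = mv⃗: LHS [L M T^-2], RHS [L M T^-1] ✗ — mass times velocity is momentum, not force; should be ma⃗
(C) v⃗ = d⃗/t: LHS [L T^-1], RHS [L T^-1] ✓ — displacement (vector) divided by time (scalar)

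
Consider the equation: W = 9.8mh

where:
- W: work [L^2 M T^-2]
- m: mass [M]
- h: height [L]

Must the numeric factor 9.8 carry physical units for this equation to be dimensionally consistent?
Yes

W has dimensions [L^2 M T^-2], while mh alone has dimensions [L M]. For the equation to balance, the factor 9.8 must carry dimensions [L T^-2] — it is a dimensional constant (a numerical value of a physical quantity with its units suppressed), not a pure number.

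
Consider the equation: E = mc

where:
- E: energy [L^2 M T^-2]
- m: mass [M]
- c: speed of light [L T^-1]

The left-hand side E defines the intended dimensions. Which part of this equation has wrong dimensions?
The right-hand side term mc

E has dimensions [L^2 M T^-2], but mc has dimensions [L M T^-1], so the term mc is dimensionally wrong for E.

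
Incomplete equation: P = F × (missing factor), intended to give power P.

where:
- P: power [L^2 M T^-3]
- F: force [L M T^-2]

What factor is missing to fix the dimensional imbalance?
v (velocity), dimensions [L T^-1]

P has dimensions [L^2 M T^-3] and F has dimensions [L M T^-2].
The missing factor must have dimensions [L^2 M T^-3] / [L M T^-2] = [L T^-1], i.e. velocity (v).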